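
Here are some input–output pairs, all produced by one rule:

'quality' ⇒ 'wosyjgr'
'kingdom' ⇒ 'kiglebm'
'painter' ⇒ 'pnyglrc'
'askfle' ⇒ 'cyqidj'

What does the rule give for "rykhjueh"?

Looking at the pairs, the operation is to move the last character to the front, then shift every letter 2 places backward in the alphabet (wrapping around).
On "rykhjueh": the first step gives "hrykhjue", and the second then gives "fpwifhsc".

fpwifhsc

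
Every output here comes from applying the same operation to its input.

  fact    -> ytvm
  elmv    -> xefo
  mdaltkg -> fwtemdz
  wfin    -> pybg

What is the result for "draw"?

In each case the input is transformed by: shift every letter 7 places backward in the alphabet (wrapping around).
For "draw" the result is "wktp".

wktp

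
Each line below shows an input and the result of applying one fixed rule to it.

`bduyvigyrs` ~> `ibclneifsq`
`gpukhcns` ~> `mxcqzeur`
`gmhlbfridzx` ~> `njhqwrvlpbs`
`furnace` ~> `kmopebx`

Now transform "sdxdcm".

The transformation: shift every letter 10 places forward in the alphabet (wrapping around), then move the last 3 characters to the front (rotate right by 3).
For "sdxdcm", step one produces "cnhnmw"; step two turns that into "nmwcnh".

nmwcnh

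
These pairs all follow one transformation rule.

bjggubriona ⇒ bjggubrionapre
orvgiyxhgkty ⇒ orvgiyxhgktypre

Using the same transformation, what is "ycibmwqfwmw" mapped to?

What's happening: append "pre".
"ycibmwqfwmw" → "ycibmwqfwmwpre".

ycibmwqfwmwpre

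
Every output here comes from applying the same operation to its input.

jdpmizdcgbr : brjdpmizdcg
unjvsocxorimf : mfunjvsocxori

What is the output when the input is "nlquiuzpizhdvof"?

Rule — move the last 2 characters to the front (rotate right by 2).
On "nlquiuzpizhdvof" that produces "ofnlquiuzpizhdv".

ofnlquiuzpizhdv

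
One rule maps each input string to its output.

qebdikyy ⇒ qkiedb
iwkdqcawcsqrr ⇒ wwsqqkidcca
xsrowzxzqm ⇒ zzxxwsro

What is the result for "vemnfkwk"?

vnmkfe

In each case the input is transformed by: delete the last 2 characters, then sort the characters into reverse alphabetical order.
"vemnfkwk" → "vemnfk" → "vnmkfe".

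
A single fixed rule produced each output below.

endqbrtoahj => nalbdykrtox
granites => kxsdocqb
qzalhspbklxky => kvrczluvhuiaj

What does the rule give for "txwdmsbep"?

What's happening: shift every letter 10 places forward in the alphabet (wrapping around), then move the first 2 characters to the end (rotate left by 2).
For "txwdmsbep", step one produces "dhgnwcloz"; step two turns that into "gnwclozdh".

gnwclozdh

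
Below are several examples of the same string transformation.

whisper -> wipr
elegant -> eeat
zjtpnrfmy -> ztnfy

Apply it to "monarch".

The transformation: keep every other character starting from the first (positions 1st, 3rd, 5th, ...).
Applying that to "monarch" gives "mnrh".

mnrh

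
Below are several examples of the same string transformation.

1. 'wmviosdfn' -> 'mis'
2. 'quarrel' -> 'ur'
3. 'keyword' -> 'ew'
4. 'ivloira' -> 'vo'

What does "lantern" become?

In each case the input is transformed by: keep every other character starting from the second (positions 2nd, 4th, 6th, ...), then delete the last character.
For "lantern", step one produces "atr"; step two turns that into "at".

at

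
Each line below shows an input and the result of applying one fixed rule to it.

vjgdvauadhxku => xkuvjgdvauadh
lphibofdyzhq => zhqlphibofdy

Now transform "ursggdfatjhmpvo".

pvoursggdfatjhm

The pattern: move the last 3 characters to the front (rotate right by 3).
So "ursggdfatjhmpvo" becomes "pvoursggdfatjhm".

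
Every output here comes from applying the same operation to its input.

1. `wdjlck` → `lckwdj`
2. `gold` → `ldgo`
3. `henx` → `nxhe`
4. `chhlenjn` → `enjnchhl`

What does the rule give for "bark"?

rkba

Each output is the input with this applied: swap the front and back halves of the string.
For "bark" the result is "rkba".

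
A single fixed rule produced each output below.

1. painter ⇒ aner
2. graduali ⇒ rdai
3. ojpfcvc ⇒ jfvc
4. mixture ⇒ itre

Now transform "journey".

orey

The pattern: swap each adjacent pair of characters (1↔2, 3↔4, ...), then keep every other character starting from the first (positions 1st, 3rd, 5th, ...).
For "journey", step one produces "ojrueny"; step two turns that into "orey".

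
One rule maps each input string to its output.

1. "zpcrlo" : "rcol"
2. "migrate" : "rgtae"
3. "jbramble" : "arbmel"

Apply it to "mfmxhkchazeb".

xmkhhczabe

In each case the input is transformed by: swap each adjacent pair of characters (1↔2, 3↔4, ...), then delete the first 2 characters.
For "mfmxhkchazeb", step one produces "fmxmkhhczabe"; step two turns that into "xmkhhczabe".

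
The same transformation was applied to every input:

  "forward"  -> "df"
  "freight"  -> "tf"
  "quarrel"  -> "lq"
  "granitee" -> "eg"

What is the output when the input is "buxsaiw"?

Looking at the pairs, the operation is to move the last character to the front, then keep only the first 2 characters.
On "buxsaiw": the first step gives "wbuxsai", and the second then gives "wb".

wb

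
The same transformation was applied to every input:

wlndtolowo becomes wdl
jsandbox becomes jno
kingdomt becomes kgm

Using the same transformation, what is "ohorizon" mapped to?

oro

Each output is the input with this applied: delete the last character, then keep one character in every 3, starting at position 1 (positions 1st, 4th, 7th, ...).
"ohorizon" → "ohorizo" → "oro".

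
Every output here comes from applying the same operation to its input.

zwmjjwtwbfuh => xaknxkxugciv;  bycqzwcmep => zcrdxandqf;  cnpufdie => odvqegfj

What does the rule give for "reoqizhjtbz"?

In each case the input is transformed by: swap each adjacent pair of characters (1↔2, 3↔4, ...), then shift every letter 1 place forward in the alphabet (wrapping around).
"reoqizhjtbz" → "fsrpajkicua".

fsrpajkicua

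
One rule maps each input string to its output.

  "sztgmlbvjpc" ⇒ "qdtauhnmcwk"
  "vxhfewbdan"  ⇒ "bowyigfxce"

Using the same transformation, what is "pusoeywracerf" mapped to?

sgqvtpfzxsbdf

Rule — move the last 2 characters to the front (rotate right by 2), then shift every letter 1 place forward in the alphabet (wrapping around).
Applying both steps to "pusoeywracerf": "rfpusoeywrace", then "sgqvtpfzxsbdf".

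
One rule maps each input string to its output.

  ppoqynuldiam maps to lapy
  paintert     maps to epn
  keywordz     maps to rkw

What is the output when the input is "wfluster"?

twu

Each output is the input with this applied: swap the front and back halves of the string, then keep one character in every 3, starting at position 2 (positions 2nd, 5th, 8th, ...).
Starting from "wfluster": after the first operation, "sterwflu"; after the second, "twu".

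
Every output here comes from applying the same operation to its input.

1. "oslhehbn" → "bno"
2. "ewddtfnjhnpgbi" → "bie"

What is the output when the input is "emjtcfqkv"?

Rule — move the first character to the end, then keep only the last 3 characters.
Applying both steps to "emjtcfqkv": "mjtcfqkve", then "kve".

kve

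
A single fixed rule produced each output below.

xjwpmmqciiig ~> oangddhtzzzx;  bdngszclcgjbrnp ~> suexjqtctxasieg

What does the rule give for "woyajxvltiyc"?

nfpraomckzpt

What's happening: shift every letter 9 places backward in the alphabet (wrapping around).
So "woyajxvltiyc" becomes "nfpraomckzpt".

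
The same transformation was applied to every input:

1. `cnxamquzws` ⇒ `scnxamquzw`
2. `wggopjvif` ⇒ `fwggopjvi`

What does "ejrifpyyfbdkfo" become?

Looking at the pairs, the operation is to move the last character to the front.
"ejrifpyyfbdkfo" → "oejrifpyyfbdkf".

oejrifpyyfbdkf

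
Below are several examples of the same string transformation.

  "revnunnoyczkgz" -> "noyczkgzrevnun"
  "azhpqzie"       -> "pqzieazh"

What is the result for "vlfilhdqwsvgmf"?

dqwsvgmfvlfilh

The rule is to move the last character to the front, then swap the front and back halves of the string.
Applying both steps to "vlfilhdqwsvgmf": "fvlfilhdqwsvgm", then "dqwsvgmfvlfilh".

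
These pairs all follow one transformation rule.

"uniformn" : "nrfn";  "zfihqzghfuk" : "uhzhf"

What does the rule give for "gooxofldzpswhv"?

vwpdfxo

The rule is to keep every other character starting from the second (positions 2nd, 4th, 6th, ...), then reverse the string.
For "gooxofldzpswhv", step one produces "oxfdpwv"; step two turns that into "vwpdfxo".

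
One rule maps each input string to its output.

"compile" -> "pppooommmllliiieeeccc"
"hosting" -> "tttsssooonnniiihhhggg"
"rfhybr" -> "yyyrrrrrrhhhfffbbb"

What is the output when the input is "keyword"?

The pattern: sort the characters into reverse alphabetical order, then repeat every character 3 times.
Starting from "keyword": after the first operation, "ywroked"; after the second, "yyywwwrrroookkkeeeddd".

yyywwwrrroookkkeeeddd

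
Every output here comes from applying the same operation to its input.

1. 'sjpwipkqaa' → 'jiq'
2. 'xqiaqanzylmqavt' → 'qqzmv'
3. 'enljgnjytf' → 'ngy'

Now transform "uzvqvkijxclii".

zvjl

The rule is to keep one character in every 3, starting at position 2 (positions 2nd, 5th, 8th, ...).
On "uzvqvkijxclii" that produces "zvjl".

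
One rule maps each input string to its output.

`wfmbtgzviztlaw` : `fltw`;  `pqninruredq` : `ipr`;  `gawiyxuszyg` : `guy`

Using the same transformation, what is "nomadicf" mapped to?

dm

The pattern: sort the characters into alphabetical order, then keep one character in every 3, starting at position 3 (positions 3rd, 6th, 9th, ...).
Applying both steps to "nomadicf": "acdfimno", then "dm".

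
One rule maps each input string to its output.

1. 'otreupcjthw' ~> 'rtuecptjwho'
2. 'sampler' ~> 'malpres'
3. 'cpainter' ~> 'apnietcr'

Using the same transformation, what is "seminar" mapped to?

meniras

In each case the input is transformed by: move the first character to the end, then swap each adjacent pair of characters (1↔2, 3↔4, ...).
For "seminar", step one produces "eminars"; step two turns that into "meniras".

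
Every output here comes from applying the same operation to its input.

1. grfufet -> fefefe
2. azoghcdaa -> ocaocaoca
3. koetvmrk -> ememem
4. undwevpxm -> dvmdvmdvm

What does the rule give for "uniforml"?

Looking at the pairs, the operation is to keep one character in every 3, starting at position 3 (positions 3rd, 6th, 9th, ...), then write the whole string 3 times in a row.
Working it through for "uniforml": intermediate "ir", final "iririr".

iririr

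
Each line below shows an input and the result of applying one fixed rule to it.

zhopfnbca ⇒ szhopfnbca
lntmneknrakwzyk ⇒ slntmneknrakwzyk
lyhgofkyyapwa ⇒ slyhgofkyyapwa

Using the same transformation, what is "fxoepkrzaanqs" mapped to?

sfxoepkrzaanqs

The pattern: prepend "s".
So "fxoepkrzaanqs" becomes "sfxoepkrzaanqs".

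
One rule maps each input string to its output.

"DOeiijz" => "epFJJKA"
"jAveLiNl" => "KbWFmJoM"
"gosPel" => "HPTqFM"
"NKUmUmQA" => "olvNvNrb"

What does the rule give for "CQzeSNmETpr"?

Each output is the input with this applied: flip the case of every letter, then shift every letter 1 place forward in the alphabet (wrapping around).
Working it through for "CQzeSNmETpr": intermediate "cqZEsnMetPR", final "drAFtoNfuQS".

drAFtoNfuQS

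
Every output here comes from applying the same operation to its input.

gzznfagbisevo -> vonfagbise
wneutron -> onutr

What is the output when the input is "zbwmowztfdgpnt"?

ntmowztfdgp

The rule is to delete the first 3 characters, then move the last 2 characters to the front (rotate right by 2).
Applying both steps to "zbwmowztfdgpnt": "mowztfdgpnt", then "ntmowztfdgp".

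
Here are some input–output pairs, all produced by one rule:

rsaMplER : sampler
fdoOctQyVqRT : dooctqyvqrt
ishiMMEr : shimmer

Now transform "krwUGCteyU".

In each case the input is transformed by: delete the first character, then convert every letter to lowercase.
"krwUGCteyU" → "rwUGCteyU" → "rwugcteyu".

rwugcteyu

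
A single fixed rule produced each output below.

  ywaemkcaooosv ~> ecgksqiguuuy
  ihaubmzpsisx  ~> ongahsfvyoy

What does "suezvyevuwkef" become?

yakfbekbacqk

Rule — shift every letter 6 places forward in the alphabet (wrapping around), then delete the last character.
On "suezvyevuwkef": the first step gives "yakfbekbacqkl", and the second then gives "yakfbekbacqk".
(Check on "ywaemkcaooosv": → "ecgksqiguuuyb" → "ecgksqiguuuy" ✓)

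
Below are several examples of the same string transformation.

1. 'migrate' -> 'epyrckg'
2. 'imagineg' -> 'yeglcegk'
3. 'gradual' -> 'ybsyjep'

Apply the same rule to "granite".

In each case the input is transformed by: move the first 2 characters to the end (rotate left by 2), then shift every letter 2 places backward in the alphabet (wrapping around).
On "granite": the first step gives "anitegr", and the second then gives "ylgrcep".

ylgrcep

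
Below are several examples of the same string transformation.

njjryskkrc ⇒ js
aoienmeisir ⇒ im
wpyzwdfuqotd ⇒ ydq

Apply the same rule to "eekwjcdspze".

kc

The rule is to delete the last 3 characters, then keep one character in every 3, starting at position 3 (positions 3rd, 6th, 9th, ...).
On "eekwjcdspze": the first step gives "eekwjcds", and the second then gives "kc".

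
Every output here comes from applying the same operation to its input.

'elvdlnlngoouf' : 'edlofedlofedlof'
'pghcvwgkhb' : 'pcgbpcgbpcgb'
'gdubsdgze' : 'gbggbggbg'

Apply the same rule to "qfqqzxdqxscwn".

The pattern: keep one character in every 3, starting at position 1 (positions 1st, 4th, 7th, ...), then write the whole string 3 times in a row.
Starting from "qfqqzxdqxscwn": after the first operation, "qqdsn"; after the second, "qqdsnqqdsnqqdsn".

qqdsnqqdsnqqdsn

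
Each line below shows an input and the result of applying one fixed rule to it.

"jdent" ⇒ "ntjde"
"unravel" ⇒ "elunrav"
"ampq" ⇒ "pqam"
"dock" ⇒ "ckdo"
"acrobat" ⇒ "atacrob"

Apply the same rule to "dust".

The rule is to move the last 2 characters to the front (rotate right by 2).
For "dust" the result is "stdu".

stdu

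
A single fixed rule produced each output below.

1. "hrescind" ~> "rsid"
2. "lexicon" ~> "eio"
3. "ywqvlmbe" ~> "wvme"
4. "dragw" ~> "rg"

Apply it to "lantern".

In each case the input is transformed by: keep every other character starting from the second (positions 2nd, 4th, 6th, ...).
For "lantern" the result is "atr".

atr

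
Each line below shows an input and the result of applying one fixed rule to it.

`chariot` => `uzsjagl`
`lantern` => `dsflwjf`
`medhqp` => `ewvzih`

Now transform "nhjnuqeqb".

fzbfmiwit

The pattern: shift every letter 8 places backward in the alphabet (wrapping around).
On "nhjnuqeqb" that produces "fzbfmiwit".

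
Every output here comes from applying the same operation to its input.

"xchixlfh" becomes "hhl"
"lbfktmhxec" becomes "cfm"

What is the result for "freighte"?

eeh

Looking at the pairs, the operation is to move the last 2 characters to the front (rotate right by 2), then keep one character in every 3, starting at position 2 (positions 2nd, 5th, 8th, ...).
Applying both steps to "freighte": "tefreigh", then "eeh".
(Check on "xchixlfh": → "fhxchixl" → "hhl" ✓)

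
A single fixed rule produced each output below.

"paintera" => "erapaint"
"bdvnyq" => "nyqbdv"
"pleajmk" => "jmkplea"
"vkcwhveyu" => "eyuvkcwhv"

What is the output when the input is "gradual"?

The pattern: move the last 3 characters to the front (rotate right by 3).
For "gradual" the result is "ualgrad".

ualgrad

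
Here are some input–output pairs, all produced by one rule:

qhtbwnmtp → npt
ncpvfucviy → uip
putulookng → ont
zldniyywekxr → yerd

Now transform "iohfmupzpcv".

Each output is the input with this applied: keep one character in every 3, starting at position 3 (positions 3rd, 6th, 9th, ...), then move the first character to the end.
Applying both steps to "iohfmupzpcv": "hup", then "uph".

uph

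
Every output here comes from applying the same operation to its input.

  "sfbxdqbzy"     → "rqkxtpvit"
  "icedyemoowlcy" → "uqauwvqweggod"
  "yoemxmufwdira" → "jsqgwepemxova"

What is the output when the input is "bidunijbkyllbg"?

The pattern: shift every letter 8 places backward in the alphabet (wrapping around), then move the last 2 characters to the front (rotate right by 2).
On "bidunijbkyllbg" that produces "tytavmfabtcqdd".

tytavmfabtcqdd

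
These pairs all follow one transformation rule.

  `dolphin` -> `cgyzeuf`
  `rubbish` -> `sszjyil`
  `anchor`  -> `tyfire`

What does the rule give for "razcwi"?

qtnzir

The pattern: shift every letter 9 places backward in the alphabet (wrapping around), then move the first 2 characters to the end (rotate left by 2).
For "razcwi", step one produces "irqtnz"; step two turns that into "qtnzir".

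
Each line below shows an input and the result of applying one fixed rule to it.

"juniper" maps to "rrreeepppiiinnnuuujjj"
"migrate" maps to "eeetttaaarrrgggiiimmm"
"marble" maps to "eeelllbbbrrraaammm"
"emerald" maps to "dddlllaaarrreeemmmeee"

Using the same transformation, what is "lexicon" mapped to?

nnnoooccciiixxxeeelll

The pattern: repeat every character 3 times, then reverse the string.
Starting from "lexicon": after the first operation, "llleeexxxiiicccooonnn"; after the second, "nnnoooccciiixxxeeelll".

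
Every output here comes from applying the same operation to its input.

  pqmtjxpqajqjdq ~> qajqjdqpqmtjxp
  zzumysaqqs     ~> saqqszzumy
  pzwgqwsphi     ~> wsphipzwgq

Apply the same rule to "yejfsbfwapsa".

fwapsayejfsb

The transformation: swap the front and back halves of the string.
On "yejfsbfwapsa" that produces "fwapsayejfsb".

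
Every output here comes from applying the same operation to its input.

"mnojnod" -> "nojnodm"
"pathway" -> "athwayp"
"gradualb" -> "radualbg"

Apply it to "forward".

orwardf

The rule is to move the first character to the end.
"forward" → "orwardf".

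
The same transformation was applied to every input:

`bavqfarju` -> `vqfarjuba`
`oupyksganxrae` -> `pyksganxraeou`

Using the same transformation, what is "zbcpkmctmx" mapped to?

cpkmctmxzb

Looking at the pairs, the operation is to move the first 2 characters to the end (rotate left by 2).
"zbcpkmctmx" → "cpkmctmxzb".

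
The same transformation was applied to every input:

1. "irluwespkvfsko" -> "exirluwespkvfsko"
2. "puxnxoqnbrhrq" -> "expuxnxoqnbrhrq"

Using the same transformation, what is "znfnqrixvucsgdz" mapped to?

exznfnqrixvucsgdz

In each case the input is transformed by: prepend "ex".
For "znfnqrixvucsgdz" the result is "exznfnqrixvucsgdz".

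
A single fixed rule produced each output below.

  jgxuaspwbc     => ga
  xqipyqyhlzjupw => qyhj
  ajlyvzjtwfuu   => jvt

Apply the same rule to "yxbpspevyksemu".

xsvs

The transformation: delete the last 3 characters, then keep one character in every 3, starting at position 2 (positions 2nd, 5th, 8th, ...).
So "yxbpspevyksemu" becomes "xsvs".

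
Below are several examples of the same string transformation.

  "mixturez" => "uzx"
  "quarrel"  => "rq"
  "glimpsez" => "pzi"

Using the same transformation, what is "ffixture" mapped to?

tei

Each output is the input with this applied: move the first 3 characters to the end (rotate left by 3), then keep one character in every 3, starting at position 2 (positions 2nd, 5th, 8th, ...).
On "ffixture": the first step gives "xtureffi", and the second then gives "tei".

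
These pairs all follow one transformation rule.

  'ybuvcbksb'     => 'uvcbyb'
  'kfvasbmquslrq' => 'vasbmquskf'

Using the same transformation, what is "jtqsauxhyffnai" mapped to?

In each case the input is transformed by: delete the last 3 characters, then move the first 2 characters to the end (rotate left by 2).
"jtqsauxhyffnai" → "jtqsauxhyff" → "qsauxhyffjt".
(Check on "ybuvcbksb": → "ybuvcb" → "uvcbyb" ✓)

qsauxhyffjt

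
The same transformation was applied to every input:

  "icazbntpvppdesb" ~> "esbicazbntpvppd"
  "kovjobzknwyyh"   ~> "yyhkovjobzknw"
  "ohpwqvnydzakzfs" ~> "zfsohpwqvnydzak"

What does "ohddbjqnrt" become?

nrtohddbjq

In each case the input is transformed by: move the last 3 characters to the front (rotate right by 3).
Applying that to "ohddbjqnrt" gives "nrtohddbjq".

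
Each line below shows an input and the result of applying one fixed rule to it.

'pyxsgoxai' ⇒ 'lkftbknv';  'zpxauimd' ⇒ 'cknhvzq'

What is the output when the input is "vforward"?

sbejneq

The rule is to shift every letter 13 places forward in the alphabet (wrapping around) — i.e. ROT13, then delete the first character.
So "vforward" becomes "sbejneq".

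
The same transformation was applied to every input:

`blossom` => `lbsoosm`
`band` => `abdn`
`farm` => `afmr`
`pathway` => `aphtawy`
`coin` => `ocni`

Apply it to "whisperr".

hwsieprr

The transformation: swap each adjacent pair of characters (1↔2, 3↔4, ...).
"whisperr" → "hwsieprr".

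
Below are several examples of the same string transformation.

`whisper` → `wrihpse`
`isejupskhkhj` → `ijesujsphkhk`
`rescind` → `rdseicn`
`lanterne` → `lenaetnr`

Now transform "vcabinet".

vtaciben

In each case the input is transformed by: move the last character to the front, then swap each adjacent pair of characters (1↔2, 3↔4, ...).
On "vcabinet" that produces "vtaciben".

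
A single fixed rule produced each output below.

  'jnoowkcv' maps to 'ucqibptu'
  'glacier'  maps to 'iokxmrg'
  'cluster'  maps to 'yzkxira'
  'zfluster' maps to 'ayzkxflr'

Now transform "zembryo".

hxeufks

The rule is to shift every letter 6 places forward in the alphabet (wrapping around), then move the first 3 characters to the end (rotate left by 3).
Starting from "zembryo": after the first operation, "fkshxeu"; after the second, "hxeufks".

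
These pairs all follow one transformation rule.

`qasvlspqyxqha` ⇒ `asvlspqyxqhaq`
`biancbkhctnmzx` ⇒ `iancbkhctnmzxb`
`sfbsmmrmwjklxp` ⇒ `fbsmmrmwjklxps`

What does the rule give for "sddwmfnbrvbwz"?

Each output is the input with this applied: move the first character to the end.
Applying that to "sddwmfnbrvbwz" gives "ddwmfnbrvbwzs".

ddwmfnbrvbwzs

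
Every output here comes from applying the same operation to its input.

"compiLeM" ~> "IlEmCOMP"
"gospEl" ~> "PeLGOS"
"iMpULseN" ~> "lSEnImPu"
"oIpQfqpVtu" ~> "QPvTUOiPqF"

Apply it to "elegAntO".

aNToELEG

Looking at the pairs, the operation is to flip the case of every letter, then swap the front and back halves of the string.
Applying both steps to "elegAntO": "ELEGaNTo", then "aNToELEG".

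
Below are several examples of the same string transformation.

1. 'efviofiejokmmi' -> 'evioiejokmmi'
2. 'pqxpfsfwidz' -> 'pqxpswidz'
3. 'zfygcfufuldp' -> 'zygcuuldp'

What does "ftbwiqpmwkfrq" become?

tbwiqpmwkrq

The rule is to remove every "f".
Doing the same to "ftbwiqpmwkfrq": "tbwiqpmwkrq".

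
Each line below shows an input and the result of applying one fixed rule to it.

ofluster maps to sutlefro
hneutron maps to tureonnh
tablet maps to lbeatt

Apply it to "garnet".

The transformation: swap the front and back halves of the string, then take characters alternately from the front and the back (1st, last, 2nd, 2nd-last, ...).
On "garnet": the first step gives "netgar", and the second then gives "nreatg".

nreatg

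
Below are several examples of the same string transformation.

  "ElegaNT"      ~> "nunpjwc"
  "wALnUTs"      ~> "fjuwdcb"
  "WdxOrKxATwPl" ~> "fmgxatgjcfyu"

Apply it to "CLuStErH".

ludbcnaq

Rule — shift every letter 9 places forward in the alphabet (wrapping around), then convert every letter to lowercase.
For "CLuStErH", step one produces "LUdBcNaQ"; step two turns that into "ludbcnaq".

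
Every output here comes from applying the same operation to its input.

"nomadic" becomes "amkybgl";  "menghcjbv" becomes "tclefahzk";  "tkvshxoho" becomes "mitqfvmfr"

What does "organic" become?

apeylgm

In each case the input is transformed by: shift every letter 2 places backward in the alphabet (wrapping around), then swap the first and last characters.
Working it through for "organic": intermediate "mpeylga", final "apeylgm".
(Check on "nomadic": → "lmkybga" → "amkybgl" ✓)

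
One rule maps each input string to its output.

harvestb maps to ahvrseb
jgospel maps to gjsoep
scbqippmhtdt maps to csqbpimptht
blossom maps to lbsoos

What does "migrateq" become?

The transformation: swap each adjacent pair of characters (1↔2, 3↔4, ...), then delete the last character.
Applying both steps to "migrateq": "imrgtaqe", then "imrgtaq".

imrgtaq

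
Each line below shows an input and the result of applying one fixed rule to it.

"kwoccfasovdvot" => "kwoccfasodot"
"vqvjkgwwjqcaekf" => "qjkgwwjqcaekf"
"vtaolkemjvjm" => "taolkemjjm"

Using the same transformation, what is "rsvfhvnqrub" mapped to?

rsfhnqrub

The transformation: remove every "v".
So "rsvfhvnqrub" becomes "rsfhnqrub".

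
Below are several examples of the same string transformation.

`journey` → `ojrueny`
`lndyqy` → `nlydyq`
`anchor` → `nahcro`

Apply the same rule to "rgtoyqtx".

grotqyxt

The rule is to swap each adjacent pair of characters (1↔2, 3↔4, ...).
Applying that to "rgtoyqtx" gives "grotqyxt".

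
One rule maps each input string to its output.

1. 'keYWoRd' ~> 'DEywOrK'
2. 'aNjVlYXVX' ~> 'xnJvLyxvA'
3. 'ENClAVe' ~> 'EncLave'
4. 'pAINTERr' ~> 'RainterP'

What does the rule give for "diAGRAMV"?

In each case the input is transformed by: flip the case of every letter, then swap the first and last characters.
For "diAGRAMV", step one produces "DIagramv"; step two turns that into "vIagramD".
(Check on "ENClAVe": → "encLavE" → "EncLave" ✓)

vIagramD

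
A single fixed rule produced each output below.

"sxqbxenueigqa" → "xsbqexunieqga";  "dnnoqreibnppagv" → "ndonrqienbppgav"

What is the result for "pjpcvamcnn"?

jpcpavcmnn

What's happening: swap each adjacent pair of characters (1↔2, 3↔4, ...).
For "pjpcvamcnn" the result is "jpcpavcmnn".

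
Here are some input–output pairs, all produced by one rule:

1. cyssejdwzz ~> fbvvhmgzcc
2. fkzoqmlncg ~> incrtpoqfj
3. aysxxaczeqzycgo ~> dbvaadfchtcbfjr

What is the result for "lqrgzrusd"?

otujcuxvg

The transformation: shift every letter 3 places forward in the alphabet (wrapping around).
So "lqrgzrusd" becomes "otujcuxvg".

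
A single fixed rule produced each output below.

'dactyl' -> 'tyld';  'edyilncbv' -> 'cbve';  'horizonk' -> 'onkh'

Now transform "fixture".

In each case the input is transformed by: move the last 3 characters to the front (rotate right by 3), then keep only the first 4 characters.
On "fixture" that produces "uref".

uref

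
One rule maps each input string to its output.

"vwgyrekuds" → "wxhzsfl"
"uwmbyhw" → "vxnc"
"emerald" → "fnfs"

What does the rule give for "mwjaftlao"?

What's happening: shift every letter 1 place forward in the alphabet (wrapping around), then delete the last 3 characters.
Starting from "mwjaftlao": after the first operation, "nxkbgumbp"; after the second, "nxkbgu".

nxkbgu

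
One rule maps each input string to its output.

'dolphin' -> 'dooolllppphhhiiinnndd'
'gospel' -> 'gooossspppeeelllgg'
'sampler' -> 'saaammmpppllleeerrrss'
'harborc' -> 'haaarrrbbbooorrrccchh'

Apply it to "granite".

grrraaannniiittteeegg

Rule — repeat every character 3 times, then move the first 2 characters to the end (rotate left by 2).
Applying both steps to "granite": "gggrrraaannniiittteee", then "grrraaannniiittteeegg".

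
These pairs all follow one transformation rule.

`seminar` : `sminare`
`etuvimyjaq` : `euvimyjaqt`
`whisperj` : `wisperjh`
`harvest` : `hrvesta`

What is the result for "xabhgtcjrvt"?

Rule — move the first character to the end, then swap the first and last characters.
"xabhgtcjrvt" → "abhgtcjrvtx" → "xbhgtcjrvta".

xbhgtcjrvta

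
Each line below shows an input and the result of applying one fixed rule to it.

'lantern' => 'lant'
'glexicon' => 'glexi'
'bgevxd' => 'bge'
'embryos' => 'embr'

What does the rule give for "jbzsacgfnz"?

Rule — delete the last 3 characters.
On "jbzsacgfnz" that produces "jbzsacg".

jbzsacg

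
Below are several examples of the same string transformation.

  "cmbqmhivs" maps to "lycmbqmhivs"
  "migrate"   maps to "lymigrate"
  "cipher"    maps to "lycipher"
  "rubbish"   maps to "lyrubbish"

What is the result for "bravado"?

What's happening: prepend "ly".
So "bravado" becomes "lybravado".

lybravado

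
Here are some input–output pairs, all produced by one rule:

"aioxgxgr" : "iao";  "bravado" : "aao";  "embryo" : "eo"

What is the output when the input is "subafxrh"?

ua

The pattern: swap each adjacent pair of characters (1↔2, 3↔4, ...), then keep only the vowels.
"subafxrh" → "usabxfhr" → "ua".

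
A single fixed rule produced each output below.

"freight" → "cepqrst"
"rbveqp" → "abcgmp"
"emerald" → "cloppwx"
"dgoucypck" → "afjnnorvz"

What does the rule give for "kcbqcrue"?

bcfmnnpv

The transformation: shift every letter 11 places forward in the alphabet (wrapping around), then sort the characters into alphabetical order.
On "kcbqcrue": the first step gives "vnmbncfp", and the second then gives "bcfmnnpv".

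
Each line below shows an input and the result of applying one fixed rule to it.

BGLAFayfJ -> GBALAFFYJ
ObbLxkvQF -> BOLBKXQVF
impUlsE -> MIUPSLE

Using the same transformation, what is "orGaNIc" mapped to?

Rule — swap each adjacent pair of characters (1↔2, 3↔4, ...), then convert every letter to uppercase.
On "orGaNIc": the first step gives "roaGINc", and the second then gives "ROAGINC".
(Check on "ObbLxkvQF": → "bOLbkxQvF" → "BOLBKXQVF" ✓)

ROAGINC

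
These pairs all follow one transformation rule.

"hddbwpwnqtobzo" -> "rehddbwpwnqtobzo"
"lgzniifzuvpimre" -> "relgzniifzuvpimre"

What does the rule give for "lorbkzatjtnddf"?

relorbkzatjtnddf

The rule is to prepend "re".
For "lorbkzatjtnddf" the result is "relorbkzatjtnddf".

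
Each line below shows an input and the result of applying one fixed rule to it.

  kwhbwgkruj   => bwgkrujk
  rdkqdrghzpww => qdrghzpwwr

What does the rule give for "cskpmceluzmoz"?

pmceluzmozc

The transformation: move the first 3 characters to the end (rotate left by 3), then delete the last 2 characters.
"cskpmceluzmoz" → "pmceluzmozcsk" → "pmceluzmozc".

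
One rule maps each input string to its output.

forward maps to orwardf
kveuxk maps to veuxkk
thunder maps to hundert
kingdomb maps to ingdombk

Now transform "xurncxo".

urncxox

Each output is the input with this applied: move the first character to the end.
Doing the same to "xurncxo": "urncxox".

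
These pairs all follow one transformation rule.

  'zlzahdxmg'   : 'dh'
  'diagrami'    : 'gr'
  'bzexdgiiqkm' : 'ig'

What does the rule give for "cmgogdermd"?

gd

The rule is to take characters alternately from the front and the back (1st, last, 2nd, 2nd-last, ...), then keep only the last 2 characters.
Working it through for "cmgogdermd": intermediate "cdmmgroegd", final "gd".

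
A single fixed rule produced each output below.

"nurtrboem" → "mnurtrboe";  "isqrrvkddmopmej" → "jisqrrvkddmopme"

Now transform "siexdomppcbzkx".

The pattern: move the last character to the front.
For "siexdomppcbzkx" the result is "xsiexdomppcbzk".

xsiexdomppcbzk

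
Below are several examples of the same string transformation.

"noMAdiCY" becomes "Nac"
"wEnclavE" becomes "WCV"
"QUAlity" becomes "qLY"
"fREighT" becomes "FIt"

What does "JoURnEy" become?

jrY

The rule is to flip the case of every letter, then keep one character in every 3, starting at position 1 (positions 1st, 4th, 7th, ...).
"JoURnEy" → "jOurNeY" → "jrY".
(Check on "QUAlity": → "quaLITY" → "qLY" ✓)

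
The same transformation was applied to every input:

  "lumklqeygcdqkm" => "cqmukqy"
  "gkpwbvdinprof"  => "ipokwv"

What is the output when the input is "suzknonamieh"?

Looking at the pairs, the operation is to keep every other character starting from the second (positions 2nd, 4th, 6th, ...), then move the last 3 characters to the front (rotate right by 3).
Starting from "suzknonamieh": after the first operation, "ukoaih"; after the second, "aihuko".

aihuko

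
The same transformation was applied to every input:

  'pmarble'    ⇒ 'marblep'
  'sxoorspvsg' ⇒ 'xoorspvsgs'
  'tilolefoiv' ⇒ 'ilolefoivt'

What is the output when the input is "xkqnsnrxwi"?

The pattern: move the first character to the end.
"xkqnsnrxwi" → "kqnsnrxwix".

kqnsnrxwix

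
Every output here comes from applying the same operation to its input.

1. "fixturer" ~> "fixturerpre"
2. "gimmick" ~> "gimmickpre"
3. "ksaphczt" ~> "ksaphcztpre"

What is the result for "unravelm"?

unravelmpre

Each output is the input with this applied: append "pre".
For "unravelm" the result is "unravelmpre".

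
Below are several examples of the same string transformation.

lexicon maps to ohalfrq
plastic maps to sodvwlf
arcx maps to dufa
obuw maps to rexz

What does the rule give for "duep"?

The rule is to shift every letter 3 places forward in the alphabet (wrapping around).
Applying that to "duep" gives "gxhs".

gxhs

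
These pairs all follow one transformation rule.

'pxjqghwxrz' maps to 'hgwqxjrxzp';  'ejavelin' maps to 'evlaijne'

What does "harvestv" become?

evsrtavh

The pattern: swap the front and back halves of the string, then take characters alternately from the front and the back (1st, last, 2nd, 2nd-last, ...).
"harvestv" → "evsrtavh".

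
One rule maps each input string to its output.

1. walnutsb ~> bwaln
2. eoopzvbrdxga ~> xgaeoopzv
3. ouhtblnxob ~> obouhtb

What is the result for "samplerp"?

psamp

The transformation: swap the front and back halves of the string, then delete the first 3 characters.
For "samplerp" the result is "psamp".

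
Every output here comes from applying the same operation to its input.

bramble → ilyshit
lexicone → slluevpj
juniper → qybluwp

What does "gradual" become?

Rule — shift every letter 7 places forward in the alphabet (wrapping around), then take characters alternately from the front and the back (1st, last, 2nd, 2nd-last, ...).
Starting from "gradual": after the first operation, "nyhkbhs"; after the second, "nsyhhbk".

nsyhhbk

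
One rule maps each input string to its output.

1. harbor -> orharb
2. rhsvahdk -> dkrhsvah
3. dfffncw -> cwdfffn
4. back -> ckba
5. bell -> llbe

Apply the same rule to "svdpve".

vesvdp

The rule is to move the last 2 characters to the front (rotate right by 2).
For "svdpve" the result is "vesvdp".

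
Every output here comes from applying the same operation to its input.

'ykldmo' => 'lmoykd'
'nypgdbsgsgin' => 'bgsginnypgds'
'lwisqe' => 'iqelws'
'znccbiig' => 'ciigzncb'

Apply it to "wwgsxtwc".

stwcwwgx

The rule is to swap the front and back halves of the string, then swap the first and last characters.
For "wwgsxtwc", step one produces "xtwcwwgs"; step two turns that into "stwcwwgx".
(Check on "ykldmo": → "dmoykl" → "lmoykd" ✓)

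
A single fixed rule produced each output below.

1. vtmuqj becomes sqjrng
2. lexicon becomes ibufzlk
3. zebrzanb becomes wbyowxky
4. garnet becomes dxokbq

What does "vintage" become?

Each output is the input with this applied: shift every letter 3 places backward in the alphabet (wrapping around).
Doing the same to "vintage": "sfkqxdb".

sfkqxdb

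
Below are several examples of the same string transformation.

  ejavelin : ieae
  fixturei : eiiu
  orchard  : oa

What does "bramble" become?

ea

In each case the input is transformed by: move the last 2 characters to the front (rotate right by 2), then keep only the vowels.
"bramble" → "ea".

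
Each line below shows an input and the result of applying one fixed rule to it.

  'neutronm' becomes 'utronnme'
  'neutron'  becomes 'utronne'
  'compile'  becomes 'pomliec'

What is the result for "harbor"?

What's happening: sort the characters into reverse alphabetical order.
Doing the same to "harbor": "rrohba".

rrohba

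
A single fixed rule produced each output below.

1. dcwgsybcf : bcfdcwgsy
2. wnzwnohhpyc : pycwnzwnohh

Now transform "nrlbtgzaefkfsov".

sovnrlbtgzaefkf

The pattern: move the last 3 characters to the front (rotate right by 3).
So "nrlbtgzaefkfsov" becomes "sovnrlbtgzaefkf".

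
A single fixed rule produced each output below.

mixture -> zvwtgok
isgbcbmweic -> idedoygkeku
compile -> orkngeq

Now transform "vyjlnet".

Each output is the input with this applied: move the first 2 characters to the end (rotate left by 2), then shift every letter 2 places forward in the alphabet (wrapping around).
Starting from "vyjlnet": after the first operation, "jlnetvy"; after the second, "lnpgvxa".

lnpgvxa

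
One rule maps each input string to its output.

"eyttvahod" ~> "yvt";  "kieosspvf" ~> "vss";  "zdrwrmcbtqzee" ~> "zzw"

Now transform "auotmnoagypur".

The pattern: sort the characters into reverse alphabetical order, then keep only the first 3 characters.
On "auotmnoagypur": the first step gives "yuutrpoonmgaa", and the second then gives "yuu".

yuu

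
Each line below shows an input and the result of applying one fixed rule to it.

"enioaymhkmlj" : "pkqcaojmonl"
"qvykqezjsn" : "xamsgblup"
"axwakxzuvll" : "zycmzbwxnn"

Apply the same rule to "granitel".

Each output is the input with this applied: delete the first character, then shift every letter 2 places forward in the alphabet (wrapping around).
Applying both steps to "granitel": "ranitel", then "tcpkvgn".

tcpkvgn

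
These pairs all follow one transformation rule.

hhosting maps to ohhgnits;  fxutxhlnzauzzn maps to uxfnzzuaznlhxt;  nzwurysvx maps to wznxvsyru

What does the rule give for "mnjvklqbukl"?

jnmlkubqlkv

The transformation: move the first 3 characters to the end (rotate left by 3), then reverse the string.
"mnjvklqbukl" → "jnmlkubqlkv".
(Check on "nzwurysvx": → "urysvxnzw" → "wznxvsyru" ✓)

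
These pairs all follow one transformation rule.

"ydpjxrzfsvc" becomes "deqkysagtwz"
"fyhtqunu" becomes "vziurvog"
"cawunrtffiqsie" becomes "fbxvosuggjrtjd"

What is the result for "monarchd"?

epobsdin

The transformation: shift every letter 1 place forward in the alphabet (wrapping around), then swap the first and last characters.
For "monarchd" the result is "epobsdin".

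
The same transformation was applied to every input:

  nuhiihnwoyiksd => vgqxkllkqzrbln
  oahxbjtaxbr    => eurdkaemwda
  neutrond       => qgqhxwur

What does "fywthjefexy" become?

The transformation: shift every letter 3 places forward in the alphabet (wrapping around), then move the last 2 characters to the front (rotate right by 2).
Applying that to "fywthjefexy" gives "abibzwkmhih".

abibzwkmhih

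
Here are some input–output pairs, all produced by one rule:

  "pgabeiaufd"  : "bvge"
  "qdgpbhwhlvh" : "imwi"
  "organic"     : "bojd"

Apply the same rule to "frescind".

Rule — shift every letter 1 place forward in the alphabet (wrapping around), then keep only the last 4 characters.
Working it through for "frescind": intermediate "gsftdjoe", final "djoe".

djoe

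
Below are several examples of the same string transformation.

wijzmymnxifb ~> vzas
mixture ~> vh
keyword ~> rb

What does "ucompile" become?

Each output is the input with this applied: keep one character in every 3, starting at position 2 (positions 2nd, 5th, 8th, ...), then shift every letter 13 places forward in the alphabet (wrapping around) — i.e. ROT13.
For "ucompile", step one produces "cpe"; step two turns that into "pcr".

pcr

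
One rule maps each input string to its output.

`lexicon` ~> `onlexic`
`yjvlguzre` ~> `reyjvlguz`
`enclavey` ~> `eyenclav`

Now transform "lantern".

Each output is the input with this applied: move the last 2 characters to the front (rotate right by 2).
Doing the same to "lantern": "rnlante".

rnlante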